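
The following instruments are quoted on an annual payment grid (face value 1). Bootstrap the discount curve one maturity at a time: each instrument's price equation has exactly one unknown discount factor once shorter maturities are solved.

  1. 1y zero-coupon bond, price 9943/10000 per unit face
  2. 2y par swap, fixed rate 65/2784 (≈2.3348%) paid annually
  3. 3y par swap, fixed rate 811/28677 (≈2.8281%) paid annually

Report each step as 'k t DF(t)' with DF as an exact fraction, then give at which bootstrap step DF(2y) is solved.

step 1 [1y] zero: DF = P = 9943/10000 ≈ 0.994300
step 2 [2y] swap r/1=65/2784: DF=(1 − 65/2784·(0.994300))/(1+65/2784) = 1909/2000 ≈ 0.954500
step 3 [3y] swap r/1=811/28677: DF=(1 − 811/28677·(0.994300+0.954500))/(1+811/28677) = 9189/10000 ≈ 0.918900

1 1 9943/10000
2 2 1909/2000
3 3 9189/10000
DF(2y) is solved at step 2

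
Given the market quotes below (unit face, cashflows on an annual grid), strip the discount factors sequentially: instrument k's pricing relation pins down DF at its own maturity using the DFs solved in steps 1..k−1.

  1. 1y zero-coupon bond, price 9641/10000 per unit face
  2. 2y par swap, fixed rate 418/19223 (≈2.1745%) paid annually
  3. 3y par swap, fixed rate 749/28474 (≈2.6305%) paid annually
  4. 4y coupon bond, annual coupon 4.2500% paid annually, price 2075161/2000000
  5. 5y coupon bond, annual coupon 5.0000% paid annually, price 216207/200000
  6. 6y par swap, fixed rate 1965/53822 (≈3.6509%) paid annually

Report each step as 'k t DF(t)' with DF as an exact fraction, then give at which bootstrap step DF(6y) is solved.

1 1 9641/10000
2 2 4791/5000
3 3 9251/10000
4 4 1099/1250
5 5 8521/10000
6 6 1607/2000
DF(6y) is solved at step 6

step 1 [1y] zero: DF = P = 9641/10000 ≈ 0.964100
step 2 [2y] swap r/1=418/19223: DF=(1 − 418/19223·(0.964100))/(1+418/19223) = 4791/5000 ≈ 0.958200
step 3 [3y] swap r/1=749/28474: DF=(1 − 749/28474·(0.964100+0.958200))/(1+749/28474) = 9251/10000 ≈ 0.925100
step 4 [4y] bond c/1=17/400: DF=(2075161/2000000 − 17/400·(0.964100+0.958200+0.925100))/(1+17/400) = 1099/1250 ≈ 0.879200
step 5 [5y] bond c/1=1/20: DF=(216207/200000 − 1/20·(0.964100+0.958200+0.925100+0.879200))/(1+1/20) = 8521/10000 ≈ 0.852100
step 6 [6y] swap r/1=1965/53822: DF=(1 − 1965/53822·(0.964100+0.958200+0.925100+0.879200+0.852100))/(1+1965/53822) = 1607/2000 ≈ 0.803500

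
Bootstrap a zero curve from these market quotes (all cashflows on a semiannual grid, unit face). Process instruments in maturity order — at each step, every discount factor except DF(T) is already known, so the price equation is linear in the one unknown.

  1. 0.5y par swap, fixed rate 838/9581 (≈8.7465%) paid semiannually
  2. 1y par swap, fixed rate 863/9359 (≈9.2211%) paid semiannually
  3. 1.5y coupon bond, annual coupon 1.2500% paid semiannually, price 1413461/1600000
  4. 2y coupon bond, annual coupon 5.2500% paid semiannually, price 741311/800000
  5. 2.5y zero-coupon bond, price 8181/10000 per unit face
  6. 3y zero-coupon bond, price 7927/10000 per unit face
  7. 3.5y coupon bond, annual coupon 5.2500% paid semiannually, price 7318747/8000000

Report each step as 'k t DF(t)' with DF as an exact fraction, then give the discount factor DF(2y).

step 1 [0.5y] swap r/2=419/9581: DF=(1 − 419/9581·(0))/(1+419/9581) = 9581/10000 ≈ 0.958100
step 2 [1y] swap r/2=863/18718: DF=(1 − 863/18718·(0.958100))/(1+863/18718) = 9137/10000 ≈ 0.913700
step 3 [1.5y] bond c/2=1/160: DF=(1413461/1600000 − 1/160·(0.958100+0.913700))/(1+1/160) = 8663/10000 ≈ 0.866300
step 4 [2y] bond c/2=21/800: DF=(741311/800000 − 21/800·(0.958100+0.913700+0.866300))/(1+21/800) = 8329/10000 ≈ 0.832900
step 5 [2.5y] zero: DF = P = 8181/10000 ≈ 0.818100
step 6 [3y] zero: DF = P = 7927/10000 ≈ 0.792700
step 7 [3.5y] bond c/2=21/800: DF=(7318747/8000000 − 21/800·(0.958100+0.913700+0.866300+0.832900+0.818100+0.792700))/(1+21/800) = 7589/10000 ≈ 0.758900

1 1/2 9581/10000
2 1 9137/10000
3 3/2 8663/10000
4 2 8329/10000
5 5/2 8181/10000
6 3 7927/10000
7 7/2 7589/10000
DF(2y) = 8329/10000 ≈ 0.832900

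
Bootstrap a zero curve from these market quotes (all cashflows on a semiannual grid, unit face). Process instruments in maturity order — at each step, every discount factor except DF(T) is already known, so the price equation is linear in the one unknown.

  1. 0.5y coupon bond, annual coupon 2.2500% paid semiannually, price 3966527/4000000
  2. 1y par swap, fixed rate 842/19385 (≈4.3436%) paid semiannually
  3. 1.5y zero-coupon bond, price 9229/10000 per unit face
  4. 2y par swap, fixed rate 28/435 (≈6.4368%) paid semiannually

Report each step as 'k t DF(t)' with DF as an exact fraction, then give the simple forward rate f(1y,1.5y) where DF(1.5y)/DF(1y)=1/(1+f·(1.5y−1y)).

1 1/2 4903/5000
2 1 9579/10000
3 3/2 9229/10000
4 2 2199/2500
f(1y,1.5y) = ((9579/10000)/(9229/10000) − 1)/(1/2) = 700/9229 ≈ 7.5848%

step 1 [0.5y] bond c/2=9/800: DF=(3966527/4000000 − 9/800·(0))/(1+9/800) = 4903/5000 ≈ 0.980600
step 2 [1y] swap r/2=421/19385: DF=(1 − 421/19385·(0.980600))/(1+421/19385) = 9579/10000 ≈ 0.957900
step 3 [1.5y] zero: DF = P = 9229/10000 ≈ 0.922900
step 4 [2y] swap r/2=14/435: DF=(1 − 14/435·(0.980600+0.957900+0.922900))/(1+14/435) = 2199/2500 ≈ 0.879600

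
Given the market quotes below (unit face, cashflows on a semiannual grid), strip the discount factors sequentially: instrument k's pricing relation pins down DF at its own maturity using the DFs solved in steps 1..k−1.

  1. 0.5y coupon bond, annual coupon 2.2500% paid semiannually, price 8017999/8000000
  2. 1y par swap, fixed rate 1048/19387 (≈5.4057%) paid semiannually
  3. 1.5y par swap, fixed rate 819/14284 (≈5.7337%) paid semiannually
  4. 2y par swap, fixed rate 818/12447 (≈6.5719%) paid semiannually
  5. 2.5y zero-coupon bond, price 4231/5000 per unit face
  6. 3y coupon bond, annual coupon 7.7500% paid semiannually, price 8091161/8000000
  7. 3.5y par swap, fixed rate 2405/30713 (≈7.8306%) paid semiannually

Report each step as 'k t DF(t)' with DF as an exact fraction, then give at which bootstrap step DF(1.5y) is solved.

step 1 [0.5y] bond c/2=9/800: DF=(8017999/8000000 − 9/800·(0))/(1+9/800) = 9911/10000 ≈ 0.991100
step 2 [1y] swap r/2=524/19387: DF=(1 − 524/19387·(0.991100))/(1+524/19387) = 2369/2500 ≈ 0.947600
step 3 [1.5y] swap r/2=819/28568: DF=(1 − 819/28568·(0.991100+0.947600))/(1+819/28568) = 9181/10000 ≈ 0.918100
step 4 [2y] swap r/2=409/12447: DF=(1 − 409/12447·(0.991100+0.947600+0.918100))/(1+409/12447) = 8773/10000 ≈ 0.877300
step 5 [2.5y] zero: DF = P = 4231/5000 ≈ 0.846200
step 6 [3y] bond c/2=31/800: DF=(8091161/8000000 − 31/800·(0.991100+0.947600+0.918100+0.877300+0.846200))/(1+31/800) = 2007/2500 ≈ 0.802800
step 7 [3.5y] swap r/2=2405/61426: DF=(1 − 2405/61426·(0.991100+0.947600+0.918100+0.877300+0.846200+0.802800))/(1+2405/61426) = 1519/2000 ≈ 0.759500

1 1/2 9911/10000
2 1 2369/2500
3 3/2 9181/10000
4 2 8773/10000
5 5/2 4231/5000
6 3 2007/2500
7 7/2 1519/2000
DF(1.5y) is solved at step 3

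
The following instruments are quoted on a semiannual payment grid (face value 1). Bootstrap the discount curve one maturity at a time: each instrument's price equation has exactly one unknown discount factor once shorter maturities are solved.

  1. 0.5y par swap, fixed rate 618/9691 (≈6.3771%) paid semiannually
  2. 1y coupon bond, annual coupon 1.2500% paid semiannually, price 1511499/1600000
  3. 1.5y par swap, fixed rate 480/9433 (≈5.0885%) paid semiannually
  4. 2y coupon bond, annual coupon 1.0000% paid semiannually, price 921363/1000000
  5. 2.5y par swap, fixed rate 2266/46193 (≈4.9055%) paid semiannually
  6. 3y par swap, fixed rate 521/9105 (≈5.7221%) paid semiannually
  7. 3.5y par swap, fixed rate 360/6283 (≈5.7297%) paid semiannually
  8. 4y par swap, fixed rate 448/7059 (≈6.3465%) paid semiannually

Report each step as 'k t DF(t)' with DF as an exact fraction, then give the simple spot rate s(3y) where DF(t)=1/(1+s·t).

1 1/2 9691/10000
2 1 583/625
3 3/2 116/125
4 2 9027/10000
5 5/2 8867/10000
6 3 8437/10000
7 7/2 41/50
8 4 97/125
s(3y) = (1/(8437/10000) − 1)/(3) = 521/8437 ≈ 6.1752%

step 1 [0.5y] swap r/2=309/9691: DF=(1 − 309/9691·(0))/(1+309/9691) = 9691/10000 ≈ 0.969100
step 2 [1y] bond c/2=1/160: DF=(1511499/1600000 − 1/160·(0.969100))/(1+1/160) = 583/625 ≈ 0.932800
step 3 [1.5y] swap r/2=240/9433: DF=(1 − 240/9433·(0.969100+0.932800))/(1+240/9433) = 116/125 ≈ 0.928000
step 4 [2y] bond c/2=1/200: DF=(921363/1000000 − 1/200·(0.969100+0.932800+0.928000))/(1+1/200) = 9027/10000 ≈ 0.902700
step 5 [2.5y] swap r/2=1133/46193: DF=(1 − 1133/46193·(0.969100+0.932800+0.928000+0.902700))/(1+1133/46193) = 8867/10000 ≈ 0.886700
step 6 [3y] swap r/2=521/18210: DF=(1 − 521/18210·(0.969100+0.932800+0.928000+0.902700+0.886700))/(1+521/18210) = 8437/10000 ≈ 0.843700
step 7 [3.5y] swap r/2=180/6283: DF=(1 − 180/6283·(0.969100+0.932800+0.928000+0.902700+0.886700+0.843700))/(1+180/6283) = 41/50 ≈ 0.820000
step 8 [4y] swap r/2=224/7059: DF=(1 − 224/7059·(0.969100+0.932800+0.928000+0.902700+0.886700+0.843700+0.820000))/(1+224/7059) = 97/125 ≈ 0.776000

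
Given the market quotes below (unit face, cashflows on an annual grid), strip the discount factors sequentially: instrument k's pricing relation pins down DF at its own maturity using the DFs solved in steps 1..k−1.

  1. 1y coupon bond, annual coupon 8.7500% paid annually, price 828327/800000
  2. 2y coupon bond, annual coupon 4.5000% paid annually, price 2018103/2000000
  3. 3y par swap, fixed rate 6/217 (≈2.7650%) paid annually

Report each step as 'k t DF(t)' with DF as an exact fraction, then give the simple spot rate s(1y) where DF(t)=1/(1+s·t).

1 1 9521/10000
2 2 4623/5000
3 3 4613/5000
s(1y) = (1/(9521/10000) − 1)/(1) = 479/9521 ≈ 5.0310%

step 1 [1y] bond c/1=7/80: DF=(828327/800000 − 7/80·(0))/(1+7/80) = 9521/10000 ≈ 0.952100
step 2 [2y] bond c/1=9/200: DF=(2018103/2000000 − 9/200·(0.952100))/(1+9/200) = 4623/5000 ≈ 0.924600
step 3 [3y] swap r/1=6/217: DF=(1 − 6/217·(0.952100+0.924600))/(1+6/217) = 4613/5000 ≈ 0.922600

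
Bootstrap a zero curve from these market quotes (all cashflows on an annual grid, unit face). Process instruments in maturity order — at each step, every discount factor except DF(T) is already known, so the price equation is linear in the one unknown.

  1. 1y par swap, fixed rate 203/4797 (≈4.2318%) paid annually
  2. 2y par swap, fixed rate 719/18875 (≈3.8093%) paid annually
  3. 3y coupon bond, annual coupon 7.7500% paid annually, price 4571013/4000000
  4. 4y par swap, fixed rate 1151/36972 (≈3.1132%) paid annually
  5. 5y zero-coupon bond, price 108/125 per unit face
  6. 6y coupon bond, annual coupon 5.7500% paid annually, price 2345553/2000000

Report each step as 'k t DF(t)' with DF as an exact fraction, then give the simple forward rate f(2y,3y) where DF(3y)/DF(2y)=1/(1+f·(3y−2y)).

step 1 [1y] swap r/1=203/4797: DF=(1 − 203/4797·(0))/(1+203/4797) = 4797/5000 ≈ 0.959400
step 2 [2y] swap r/1=719/18875: DF=(1 − 719/18875·(0.959400))/(1+719/18875) = 9281/10000 ≈ 0.928100
step 3 [3y] bond c/1=31/400: DF=(4571013/4000000 − 31/400·(0.959400+0.928100))/(1+31/400) = 578/625 ≈ 0.924800
step 4 [4y] swap r/1=1151/36972: DF=(1 − 1151/36972·(0.959400+0.928100+0.924800))/(1+1151/36972) = 8849/10000 ≈ 0.884900
step 5 [5y] zero: DF = P = 108/125 ≈ 0.864000
step 6 [6y] bond c/1=23/400: DF=(2345553/2000000 − 23/400·(0.959400+0.928100+0.924800+0.884900+0.864000))/(1+23/400) = 861/1000 ≈ 0.861000

1 1 4797/5000
2 2 9281/10000
3 3 578/625
4 4 8849/10000
5 5 108/125
6 6 861/1000
f(2y,3y) = ((9281/10000)/(578/625) − 1)/(1) = 33/9248 ≈ 0.3568%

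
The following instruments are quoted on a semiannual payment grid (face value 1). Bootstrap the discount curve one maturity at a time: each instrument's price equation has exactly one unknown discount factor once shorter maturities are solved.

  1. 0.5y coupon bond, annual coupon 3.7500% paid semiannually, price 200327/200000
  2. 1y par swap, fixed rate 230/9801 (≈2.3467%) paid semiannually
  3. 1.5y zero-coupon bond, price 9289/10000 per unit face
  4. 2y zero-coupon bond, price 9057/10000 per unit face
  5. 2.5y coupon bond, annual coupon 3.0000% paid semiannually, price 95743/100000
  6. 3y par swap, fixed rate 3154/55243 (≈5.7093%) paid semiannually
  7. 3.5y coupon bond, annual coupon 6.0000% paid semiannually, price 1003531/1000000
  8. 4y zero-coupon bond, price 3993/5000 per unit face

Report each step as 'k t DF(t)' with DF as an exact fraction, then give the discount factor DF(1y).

1 1/2 1229/1250
2 1 977/1000
3 3/2 9289/10000
4 2 9057/10000
5 5/2 1109/1250
6 3 8423/10000
7 7/2 4067/5000
8 4 3993/5000
DF(1y) = 977/1000 ≈ 0.977000

step 1 [0.5y] bond c/2=3/160: DF=(200327/200000 − 3/160·(0))/(1+3/160) = 1229/1250 ≈ 0.983200
step 2 [1y] swap r/2=115/9801: DF=(1 − 115/9801·(0.983200))/(1+115/9801) = 977/1000 ≈ 0.977000
step 3 [1.5y] zero: DF = P = 9289/10000 ≈ 0.928900
step 4 [2y] zero: DF = P = 9057/10000 ≈ 0.905700
step 5 [2.5y] bond c/2=3/200: DF=(95743/100000 − 3/200·(0.983200+0.977000+0.928900+0.905700))/(1+3/200) = 1109/1250 ≈ 0.887200
step 6 [3y] swap r/2=1577/55243: DF=(1 − 1577/55243·(0.983200+0.977000+0.928900+0.905700+0.887200))/(1+1577/55243) = 8423/10000 ≈ 0.842300
step 7 [3.5y] bond c/2=3/100: DF=(1003531/1000000 − 3/100·(0.983200+0.977000+0.928900+0.905700+0.887200+0.842300))/(1+3/100) = 4067/5000 ≈ 0.813400
step 8 [4y] zero: DF = P = 3993/5000 ≈ 0.798600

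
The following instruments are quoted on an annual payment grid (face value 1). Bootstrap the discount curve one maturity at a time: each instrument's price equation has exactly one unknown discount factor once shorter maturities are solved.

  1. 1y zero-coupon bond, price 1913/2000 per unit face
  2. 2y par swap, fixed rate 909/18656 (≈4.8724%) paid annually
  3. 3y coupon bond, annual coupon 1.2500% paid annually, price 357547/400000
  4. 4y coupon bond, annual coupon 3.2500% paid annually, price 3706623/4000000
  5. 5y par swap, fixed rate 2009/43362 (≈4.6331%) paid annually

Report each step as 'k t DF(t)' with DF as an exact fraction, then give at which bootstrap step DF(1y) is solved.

step 1 [1y] zero: DF = P = 1913/2000 ≈ 0.956500
step 2 [2y] swap r/1=909/18656: DF=(1 − 909/18656·(0.956500))/(1+909/18656) = 9091/10000 ≈ 0.909100
step 3 [3y] bond c/1=1/80: DF=(357547/400000 − 1/80·(0.956500+0.909100))/(1+1/80) = 4299/5000 ≈ 0.859800
step 4 [4y] bond c/1=13/400: DF=(3706623/4000000 − 13/400·(0.956500+0.909100+0.859800))/(1+13/400) = 8117/10000 ≈ 0.811700
step 5 [5y] swap r/1=2009/43362: DF=(1 − 2009/43362·(0.956500+0.909100+0.859800+0.811700))/(1+2009/43362) = 7991/10000 ≈ 0.799100

1 1 1913/2000
2 2 9091/10000
3 3 4299/5000
4 4 8117/10000
5 5 7991/10000
DF(1y) is solved at step 1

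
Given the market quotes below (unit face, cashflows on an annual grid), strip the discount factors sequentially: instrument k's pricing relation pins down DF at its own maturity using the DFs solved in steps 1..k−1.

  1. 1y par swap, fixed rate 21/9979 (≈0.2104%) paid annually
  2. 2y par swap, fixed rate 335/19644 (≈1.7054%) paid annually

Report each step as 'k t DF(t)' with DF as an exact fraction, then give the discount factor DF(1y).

1 1 9979/10000
2 2 1933/2000
DF(1y) = 9979/10000 ≈ 0.997900

step 1 [1y] swap r/1=21/9979: DF=(1 − 21/9979·(0))/(1+21/9979) = 9979/10000 ≈ 0.997900
step 2 [2y] swap r/1=335/19644: DF=(1 − 335/19644·(0.997900))/(1+335/19644) = 1933/2000 ≈ 0.966500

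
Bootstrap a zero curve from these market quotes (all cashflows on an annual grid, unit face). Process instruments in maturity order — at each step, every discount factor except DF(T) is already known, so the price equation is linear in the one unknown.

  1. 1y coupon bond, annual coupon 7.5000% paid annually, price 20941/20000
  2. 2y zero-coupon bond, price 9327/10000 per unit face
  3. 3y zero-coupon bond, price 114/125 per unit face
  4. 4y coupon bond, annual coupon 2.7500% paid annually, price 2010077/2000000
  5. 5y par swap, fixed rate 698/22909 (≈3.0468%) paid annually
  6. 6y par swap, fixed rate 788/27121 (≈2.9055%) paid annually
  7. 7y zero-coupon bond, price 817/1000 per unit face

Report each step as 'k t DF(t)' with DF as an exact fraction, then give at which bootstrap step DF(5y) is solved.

step 1 [1y] bond c/1=3/40: DF=(20941/20000 − 3/40·(0))/(1+3/40) = 487/500 ≈ 0.974000
step 2 [2y] zero: DF = P = 9327/10000 ≈ 0.932700
step 3 [3y] zero: DF = P = 114/125 ≈ 0.912000
step 4 [4y] bond c/1=11/400: DF=(2010077/2000000 − 11/400·(0.974000+0.932700+0.912000))/(1+11/400) = 9027/10000 ≈ 0.902700
step 5 [5y] swap r/1=698/22909: DF=(1 − 698/22909·(0.974000+0.932700+0.912000+0.902700))/(1+698/22909) = 2151/2500 ≈ 0.860400
step 6 [6y] swap r/1=788/27121: DF=(1 − 788/27121·(0.974000+0.932700+0.912000+0.902700+0.860400))/(1+788/27121) = 1053/1250 ≈ 0.842400
step 7 [7y] zero: DF = P = 817/1000 ≈ 0.817000

1 1 487/500
2 2 9327/10000
3 3 114/125
4 4 9027/10000
5 5 2151/2500
6 6 1053/1250
7 7 817/1000
DF(5y) is solved at step 5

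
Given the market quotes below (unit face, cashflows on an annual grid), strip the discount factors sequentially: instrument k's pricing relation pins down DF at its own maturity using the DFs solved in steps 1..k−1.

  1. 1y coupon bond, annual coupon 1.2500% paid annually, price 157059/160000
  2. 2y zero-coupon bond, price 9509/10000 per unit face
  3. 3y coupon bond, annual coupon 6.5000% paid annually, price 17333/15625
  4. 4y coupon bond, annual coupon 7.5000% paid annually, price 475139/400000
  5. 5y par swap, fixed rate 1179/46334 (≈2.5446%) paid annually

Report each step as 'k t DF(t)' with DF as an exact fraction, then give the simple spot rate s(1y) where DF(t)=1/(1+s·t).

step 1 [1y] bond c/1=1/80: DF=(157059/160000 − 1/80·(0))/(1+1/80) = 1939/2000 ≈ 0.969500
step 2 [2y] zero: DF = P = 9509/10000 ≈ 0.950900
step 3 [3y] bond c/1=13/200: DF=(17333/15625 − 13/200·(0.969500+0.950900))/(1+13/200) = 2311/2500 ≈ 0.924400
step 4 [4y] bond c/1=3/40: DF=(475139/400000 − 3/40·(0.969500+0.950900+0.924400))/(1+3/40) = 1813/2000 ≈ 0.906500
step 5 [5y] swap r/1=1179/46334: DF=(1 − 1179/46334·(0.969500+0.950900+0.924400+0.906500))/(1+1179/46334) = 8821/10000 ≈ 0.882100

1 1 1939/2000
2 2 9509/10000
3 3 2311/2500
4 4 1813/2000
5 5 8821/10000
s(1y) = (1/(1939/2000) − 1)/(1) = 61/1939 ≈ 3.1460%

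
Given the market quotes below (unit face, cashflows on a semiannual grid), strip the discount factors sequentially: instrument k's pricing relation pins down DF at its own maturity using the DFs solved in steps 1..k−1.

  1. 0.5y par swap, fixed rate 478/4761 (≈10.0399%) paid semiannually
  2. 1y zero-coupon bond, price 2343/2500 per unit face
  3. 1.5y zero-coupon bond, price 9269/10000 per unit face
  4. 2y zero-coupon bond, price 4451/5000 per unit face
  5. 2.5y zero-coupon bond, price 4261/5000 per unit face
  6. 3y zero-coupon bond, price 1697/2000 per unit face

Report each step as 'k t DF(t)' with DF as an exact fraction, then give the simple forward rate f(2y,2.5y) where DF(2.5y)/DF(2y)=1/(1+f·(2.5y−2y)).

step 1 [0.5y] swap r/2=239/4761: DF=(1 − 239/4761·(0))/(1+239/4761) = 4761/5000 ≈ 0.952200
step 2 [1y] zero: DF = P = 2343/2500 ≈ 0.937200
step 3 [1.5y] zero: DF = P = 9269/10000 ≈ 0.926900
step 4 [2y] zero: DF = P = 4451/5000 ≈ 0.890200
step 5 [2.5y] zero: DF = P = 4261/5000 ≈ 0.852200
step 6 [3y] zero: DF = P = 1697/2000 ≈ 0.848500

1 1/2 4761/5000
2 1 2343/2500
3 3/2 9269/10000
4 2 4451/5000
5 5/2 4261/5000
6 3 1697/2000
f(2y,2.5y) = ((4451/5000)/(4261/5000) − 1)/(1/2) = 380/4261 ≈ 8.9181%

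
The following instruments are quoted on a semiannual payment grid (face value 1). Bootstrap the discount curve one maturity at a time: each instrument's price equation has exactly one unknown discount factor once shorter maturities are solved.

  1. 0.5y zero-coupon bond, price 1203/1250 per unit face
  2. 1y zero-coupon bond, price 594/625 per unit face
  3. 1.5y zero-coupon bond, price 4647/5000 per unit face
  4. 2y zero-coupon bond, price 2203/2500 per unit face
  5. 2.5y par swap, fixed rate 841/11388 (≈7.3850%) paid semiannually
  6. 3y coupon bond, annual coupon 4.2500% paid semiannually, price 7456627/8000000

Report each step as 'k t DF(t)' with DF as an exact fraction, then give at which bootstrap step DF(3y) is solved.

step 1 [0.5y] zero: DF = P = 1203/1250 ≈ 0.962400
step 2 [1y] zero: DF = P = 594/625 ≈ 0.950400
step 3 [1.5y] zero: DF = P = 4647/5000 ≈ 0.929400
step 4 [2y] zero: DF = P = 2203/2500 ≈ 0.881200
step 5 [2.5y] swap r/2=841/22776: DF=(1 − 841/22776·(0.962400+0.950400+0.929400+0.881200))/(1+841/22776) = 4159/5000 ≈ 0.831800
step 6 [3y] bond c/2=17/800: DF=(7456627/8000000 − 17/800·(0.962400+0.950400+0.929400+0.881200+0.831800))/(1+17/800) = 8179/10000 ≈ 0.817900

1 1/2 1203/1250
2 1 594/625
3 3/2 4647/5000
4 2 2203/2500
5 5/2 4159/5000
6 3 8179/10000
DF(3y) is solved at step 6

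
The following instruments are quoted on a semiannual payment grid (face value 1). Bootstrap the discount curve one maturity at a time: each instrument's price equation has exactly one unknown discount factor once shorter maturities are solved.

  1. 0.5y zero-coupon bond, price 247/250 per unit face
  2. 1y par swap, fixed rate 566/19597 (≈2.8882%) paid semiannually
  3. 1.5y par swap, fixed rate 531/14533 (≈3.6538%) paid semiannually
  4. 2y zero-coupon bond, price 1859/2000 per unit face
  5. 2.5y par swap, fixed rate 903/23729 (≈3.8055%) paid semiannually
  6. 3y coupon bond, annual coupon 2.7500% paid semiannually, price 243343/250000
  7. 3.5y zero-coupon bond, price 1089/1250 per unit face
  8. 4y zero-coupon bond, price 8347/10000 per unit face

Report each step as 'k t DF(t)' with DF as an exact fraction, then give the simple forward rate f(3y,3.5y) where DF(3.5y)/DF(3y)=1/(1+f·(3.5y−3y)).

1 1/2 247/250
2 1 9717/10000
3 3/2 9469/10000
4 2 1859/2000
5 5/2 9097/10000
6 3 4479/5000
7 7/2 1089/1250
8 4 8347/10000
f(3y,3.5y) = ((4479/5000)/(1089/1250) − 1)/(1/2) = 41/726 ≈ 5.6474%

step 1 [0.5y] zero: DF = P = 247/250 ≈ 0.988000
step 2 [1y] swap r/2=283/19597: DF=(1 − 283/19597·(0.988000))/(1+283/19597) = 9717/10000 ≈ 0.971700
step 3 [1.5y] swap r/2=531/29066: DF=(1 − 531/29066·(0.988000+0.971700))/(1+531/29066) = 9469/10000 ≈ 0.946900
step 4 [2y] zero: DF = P = 1859/2000 ≈ 0.929500
step 5 [2.5y] swap r/2=903/47458: DF=(1 − 903/47458·(0.988000+0.971700+0.946900+0.929500))/(1+903/47458) = 9097/10000 ≈ 0.909700
step 6 [3y] bond c/2=11/800: DF=(243343/250000 − 11/800·(0.988000+0.971700+0.946900+0.929500+0.909700))/(1+11/800) = 4479/5000 ≈ 0.895800
step 7 [3.5y] zero: DF = P = 1089/1250 ≈ 0.871200
step 8 [4y] zero: DF = P = 8347/10000 ≈ 0.834700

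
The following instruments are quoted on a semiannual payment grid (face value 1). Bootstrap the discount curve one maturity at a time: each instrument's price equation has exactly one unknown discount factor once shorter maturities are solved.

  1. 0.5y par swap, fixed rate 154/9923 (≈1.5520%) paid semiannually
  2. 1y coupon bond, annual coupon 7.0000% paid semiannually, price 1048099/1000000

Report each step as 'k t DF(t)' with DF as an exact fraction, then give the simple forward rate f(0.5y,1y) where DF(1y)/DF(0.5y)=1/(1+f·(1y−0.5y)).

step 1 [0.5y] swap r/2=77/9923: DF=(1 − 77/9923·(0))/(1+77/9923) = 9923/10000 ≈ 0.992300
step 2 [1y] bond c/2=7/200: DF=(1048099/1000000 − 7/200·(0.992300))/(1+7/200) = 9791/10000 ≈ 0.979100

1 1/2 9923/10000
2 1 9791/10000
f(0.5y,1y) = ((9923/10000)/(9791/10000) − 1)/(1/2) = 264/9791 ≈ 2.6964%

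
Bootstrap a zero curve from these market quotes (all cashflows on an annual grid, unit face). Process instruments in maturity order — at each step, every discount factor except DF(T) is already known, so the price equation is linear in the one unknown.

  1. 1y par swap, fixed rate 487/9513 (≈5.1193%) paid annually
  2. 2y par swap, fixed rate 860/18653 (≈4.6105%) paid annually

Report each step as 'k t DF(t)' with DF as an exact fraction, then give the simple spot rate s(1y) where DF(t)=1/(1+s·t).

1 1 9513/10000
2 2 457/500
s(1y) = (1/(9513/10000) − 1)/(1) = 487/9513 ≈ 5.1193%

step 1 [1y] swap r/1=487/9513: DF=(1 − 487/9513·(0))/(1+487/9513) = 9513/10000 ≈ 0.951300
step 2 [2y] swap r/1=860/18653: DF=(1 − 860/18653·(0.951300))/(1+860/18653) = 457/500 ≈ 0.914000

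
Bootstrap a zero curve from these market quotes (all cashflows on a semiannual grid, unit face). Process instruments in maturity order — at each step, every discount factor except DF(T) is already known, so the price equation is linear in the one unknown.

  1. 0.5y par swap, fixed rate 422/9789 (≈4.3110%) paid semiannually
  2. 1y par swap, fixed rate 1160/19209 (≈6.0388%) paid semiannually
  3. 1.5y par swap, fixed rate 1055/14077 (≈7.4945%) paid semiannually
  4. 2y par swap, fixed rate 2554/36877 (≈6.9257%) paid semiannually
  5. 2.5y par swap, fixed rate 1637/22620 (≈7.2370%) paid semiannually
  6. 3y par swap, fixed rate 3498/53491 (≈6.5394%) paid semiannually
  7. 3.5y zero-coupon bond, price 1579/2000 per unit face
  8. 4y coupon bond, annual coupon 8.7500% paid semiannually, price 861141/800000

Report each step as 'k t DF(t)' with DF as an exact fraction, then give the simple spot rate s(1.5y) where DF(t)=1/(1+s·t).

1 1/2 9789/10000
2 1 471/500
3 3/2 1789/2000
4 2 8723/10000
5 5/2 8363/10000
6 3 8251/10000
7 7/2 1579/2000
8 4 387/500
s(1.5y) = (1/(1789/2000) − 1)/(3/2) = 422/5367 ≈ 7.8629%

step 1 [0.5y] swap r/2=211/9789: DF=(1 − 211/9789·(0))/(1+211/9789) = 9789/10000 ≈ 0.978900
step 2 [1y] swap r/2=580/19209: DF=(1 − 580/19209·(0.978900))/(1+580/19209) = 471/500 ≈ 0.942000
step 3 [1.5y] swap r/2=1055/28154: DF=(1 − 1055/28154·(0.978900+0.942000))/(1+1055/28154) = 1789/2000 ≈ 0.894500
step 4 [2y] swap r/2=1277/36877: DF=(1 − 1277/36877·(0.978900+0.942000+0.894500))/(1+1277/36877) = 8723/10000 ≈ 0.872300
step 5 [2.5y] swap r/2=1637/45240: DF=(1 − 1637/45240·(0.978900+0.942000+0.894500+0.872300))/(1+1637/45240) = 8363/10000 ≈ 0.836300
step 6 [3y] swap r/2=1749/53491: DF=(1 − 1749/53491·(0.978900+0.942000+0.894500+0.872300+0.836300))/(1+1749/53491) = 8251/10000 ≈ 0.825100
step 7 [3.5y] zero: DF = P = 1579/2000 ≈ 0.789500
step 8 [4y] bond c/2=7/160: DF=(861141/800000 − 7/160·(0.978900+0.942000+0.894500+0.872300+0.836300+0.825100+0.789500))/(1+7/160) = 387/500 ≈ 0.774000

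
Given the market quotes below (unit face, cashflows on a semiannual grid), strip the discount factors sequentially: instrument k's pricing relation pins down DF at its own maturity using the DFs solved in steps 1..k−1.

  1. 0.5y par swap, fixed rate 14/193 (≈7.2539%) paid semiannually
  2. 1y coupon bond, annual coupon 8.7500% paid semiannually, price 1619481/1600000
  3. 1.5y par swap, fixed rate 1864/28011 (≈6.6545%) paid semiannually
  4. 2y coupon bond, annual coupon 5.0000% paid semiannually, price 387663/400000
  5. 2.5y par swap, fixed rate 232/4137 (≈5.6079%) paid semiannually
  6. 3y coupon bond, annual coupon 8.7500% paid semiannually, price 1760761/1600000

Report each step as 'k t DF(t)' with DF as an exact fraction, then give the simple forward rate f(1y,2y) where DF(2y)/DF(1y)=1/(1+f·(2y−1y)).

step 1 [0.5y] swap r/2=7/193: DF=(1 − 7/193·(0))/(1+7/193) = 193/200 ≈ 0.965000
step 2 [1y] bond c/2=7/160: DF=(1619481/1600000 − 7/160·(0.965000))/(1+7/160) = 9293/10000 ≈ 0.929300
step 3 [1.5y] swap r/2=932/28011: DF=(1 − 932/28011·(0.965000+0.929300))/(1+932/28011) = 2267/2500 ≈ 0.906800
step 4 [2y] bond c/2=1/40: DF=(387663/400000 − 1/40·(0.965000+0.929300+0.906800))/(1+1/40) = 2193/2500 ≈ 0.877200
step 5 [2.5y] swap r/2=116/4137: DF=(1 − 116/4137·(0.965000+0.929300+0.906800+0.877200))/(1+116/4137) = 2181/2500 ≈ 0.872400
step 6 [3y] bond c/2=7/160: DF=(1760761/1600000 − 7/160·(0.965000+0.929300+0.906800+0.877200+0.872400))/(1+7/160) = 2159/2500 ≈ 0.863600

1 1/2 193/200
2 1 9293/10000
3 3/2 2267/2500
4 2 2193/2500
5 5/2 2181/2500
6 3 2159/2500
f(1y,2y) = ((9293/10000)/(2193/2500) − 1)/(1) = 521/8772 ≈ 5.9394%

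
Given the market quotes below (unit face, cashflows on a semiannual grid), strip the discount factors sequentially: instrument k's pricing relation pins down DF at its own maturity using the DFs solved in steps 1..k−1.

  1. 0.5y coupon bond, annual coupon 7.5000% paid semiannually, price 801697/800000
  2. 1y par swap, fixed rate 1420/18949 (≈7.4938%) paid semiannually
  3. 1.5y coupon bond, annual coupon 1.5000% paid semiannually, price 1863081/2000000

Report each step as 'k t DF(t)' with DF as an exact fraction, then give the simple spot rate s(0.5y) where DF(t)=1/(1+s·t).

1 1/2 9659/10000
2 1 929/1000
3 3/2 1821/2000
s(0.5y) = (1/(9659/10000) − 1)/(1/2) = 682/9659 ≈ 7.0608%

step 1 [0.5y] bond c/2=3/80: DF=(801697/800000 − 3/80·(0))/(1+3/80) = 9659/10000 ≈ 0.965900
step 2 [1y] swap r/2=710/18949: DF=(1 − 710/18949·(0.965900))/(1+710/18949) = 929/1000 ≈ 0.929000
step 3 [1.5y] bond c/2=3/400: DF=(1863081/2000000 − 3/400·(0.965900+0.929000))/(1+3/400) = 1821/2000 ≈ 0.910500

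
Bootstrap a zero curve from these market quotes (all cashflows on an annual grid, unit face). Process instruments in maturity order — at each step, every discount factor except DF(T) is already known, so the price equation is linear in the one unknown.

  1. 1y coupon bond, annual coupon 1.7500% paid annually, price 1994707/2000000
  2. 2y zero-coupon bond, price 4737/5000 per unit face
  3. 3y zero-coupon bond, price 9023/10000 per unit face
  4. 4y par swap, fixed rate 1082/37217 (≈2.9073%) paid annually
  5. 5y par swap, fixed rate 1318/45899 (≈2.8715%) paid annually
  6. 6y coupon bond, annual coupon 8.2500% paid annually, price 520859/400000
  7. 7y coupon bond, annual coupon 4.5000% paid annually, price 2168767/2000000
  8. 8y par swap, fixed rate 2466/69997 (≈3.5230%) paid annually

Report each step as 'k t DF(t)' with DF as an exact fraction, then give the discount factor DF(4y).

1 1 4901/5000
2 2 4737/5000
3 3 9023/10000
4 4 4459/5000
5 5 4341/5000
6 6 8531/10000
7 7 8033/10000
8 8 3767/5000
DF(4y) = 4459/5000 ≈ 0.891800

step 1 [1y] bond c/1=7/400: DF=(1994707/2000000 − 7/400·(0))/(1+7/400) = 4901/5000 ≈ 0.980200
step 2 [2y] zero: DF = P = 4737/5000 ≈ 0.947400
step 3 [3y] zero: DF = P = 9023/10000 ≈ 0.902300
step 4 [4y] swap r/1=1082/37217: DF=(1 − 1082/37217·(0.980200+0.947400+0.902300))/(1+1082/37217) = 4459/5000 ≈ 0.891800
step 5 [5y] swap r/1=1318/45899: DF=(1 − 1318/45899·(0.980200+0.947400+0.902300+0.891800))/(1+1318/45899) = 4341/5000 ≈ 0.868200
step 6 [6y] bond c/1=33/400: DF=(520859/400000 − 33/400·(0.980200+0.947400+0.902300+0.891800+0.868200))/(1+33/400) = 8531/10000 ≈ 0.853100
step 7 [7y] bond c/1=9/200: DF=(2168767/2000000 − 9/200·(0.980200+0.947400+0.902300+0.891800+0.868200+0.853100))/(1+9/200) = 8033/10000 ≈ 0.803300
step 8 [8y] swap r/1=2466/69997: DF=(1 − 2466/69997·(0.980200+0.947400+0.902300+0.891800+0.868200+0.853100+0.803300))/(1+2466/69997) = 3767/5000 ≈ 0.753400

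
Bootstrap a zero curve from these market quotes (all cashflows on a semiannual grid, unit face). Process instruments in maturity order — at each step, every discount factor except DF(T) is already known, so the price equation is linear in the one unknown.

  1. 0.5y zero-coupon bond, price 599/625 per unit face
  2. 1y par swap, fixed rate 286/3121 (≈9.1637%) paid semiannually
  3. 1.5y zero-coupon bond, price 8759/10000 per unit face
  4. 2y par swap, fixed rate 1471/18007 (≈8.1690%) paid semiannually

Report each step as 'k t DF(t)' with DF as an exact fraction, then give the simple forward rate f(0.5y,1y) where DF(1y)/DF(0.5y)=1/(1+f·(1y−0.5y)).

step 1 [0.5y] zero: DF = P = 599/625 ≈ 0.958400
step 2 [1y] swap r/2=143/3121: DF=(1 − 143/3121·(0.958400))/(1+143/3121) = 4571/5000 ≈ 0.914200
step 3 [1.5y] zero: DF = P = 8759/10000 ≈ 0.875900
step 4 [2y] swap r/2=1471/36014: DF=(1 − 1471/36014·(0.958400+0.914200+0.875900))/(1+1471/36014) = 8529/10000 ≈ 0.852900

1 1/2 599/625
2 1 4571/5000
3 3/2 8759/10000
4 2 8529/10000
f(0.5y,1y) = ((599/625)/(4571/5000) − 1)/(1/2) = 442/4571 ≈ 9.6697%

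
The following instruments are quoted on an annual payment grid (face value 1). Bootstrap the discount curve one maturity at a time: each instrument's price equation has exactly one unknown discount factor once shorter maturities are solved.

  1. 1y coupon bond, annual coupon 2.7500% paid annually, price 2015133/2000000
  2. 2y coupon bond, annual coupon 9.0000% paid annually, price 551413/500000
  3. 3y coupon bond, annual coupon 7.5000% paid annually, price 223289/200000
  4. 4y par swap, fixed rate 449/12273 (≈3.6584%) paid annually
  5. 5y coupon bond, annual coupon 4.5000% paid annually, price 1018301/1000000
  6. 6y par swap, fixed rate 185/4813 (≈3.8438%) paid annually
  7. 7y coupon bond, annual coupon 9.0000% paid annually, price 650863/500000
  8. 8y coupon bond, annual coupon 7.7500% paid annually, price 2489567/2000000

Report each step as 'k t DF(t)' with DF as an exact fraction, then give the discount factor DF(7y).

1 1 4903/5000
2 2 2327/2500
3 3 2263/2500
4 4 8653/10000
5 5 8159/10000
6 6 1593/2000
7 7 7571/10000
8 8 18/25
DF(7y) = 7571/10000 ≈ 0.757100

step 1 [1y] bond c/1=11/400: DF=(2015133/2000000 − 11/400·(0))/(1+11/400) = 4903/5000 ≈ 0.980600
step 2 [2y] bond c/1=9/100: DF=(551413/500000 − 9/100·(0.980600))/(1+9/100) = 2327/2500 ≈ 0.930800
step 3 [3y] bond c/1=3/40: DF=(223289/200000 − 3/40·(0.980600+0.930800))/(1+3/40) = 2263/2500 ≈ 0.905200
step 4 [4y] swap r/1=449/12273: DF=(1 − 449/12273·(0.980600+0.930800+0.905200))/(1+449/12273) = 8653/10000 ≈ 0.865300
step 5 [5y] bond c/1=9/200: DF=(1018301/1000000 − 9/200·(0.980600+0.930800+0.905200+0.865300))/(1+9/200) = 8159/10000 ≈ 0.815900
step 6 [6y] swap r/1=185/4813: DF=(1 − 185/4813·(0.980600+0.930800+0.905200+0.865300+0.815900))/(1+185/4813) = 1593/2000 ≈ 0.796500
step 7 [7y] bond c/1=9/100: DF=(650863/500000 − 9/100·(0.980600+0.930800+0.905200+0.865300+0.815900+0.796500))/(1+9/100) = 7571/10000 ≈ 0.757100
step 8 [8y] bond c/1=31/400: DF=(2489567/2000000 − 31/400·(0.980600+0.930800+0.905200+0.865300+0.815900+0.796500+0.757100))/(1+31/400) = 18/25 ≈ 0.720000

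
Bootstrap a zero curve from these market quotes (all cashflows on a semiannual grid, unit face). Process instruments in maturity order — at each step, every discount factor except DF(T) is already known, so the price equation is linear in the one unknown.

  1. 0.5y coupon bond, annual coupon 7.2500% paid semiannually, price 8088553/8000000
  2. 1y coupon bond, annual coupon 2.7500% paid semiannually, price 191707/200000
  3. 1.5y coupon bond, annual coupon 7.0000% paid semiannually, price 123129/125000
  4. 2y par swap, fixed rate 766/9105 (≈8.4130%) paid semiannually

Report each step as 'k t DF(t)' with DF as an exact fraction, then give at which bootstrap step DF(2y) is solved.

1 1/2 9757/10000
2 1 9323/10000
3 3/2 1109/1250
4 2 2117/2500
DF(2y) is solved at step 4

step 1 [0.5y] bond c/2=29/800: DF=(8088553/8000000 − 29/800·(0))/(1+29/800) = 9757/10000 ≈ 0.975700
step 2 [1y] bond c/2=11/800: DF=(191707/200000 − 11/800·(0.975700))/(1+11/800) = 9323/10000 ≈ 0.932300
step 3 [1.5y] bond c/2=7/200: DF=(123129/125000 − 7/200·(0.975700+0.932300))/(1+7/200) = 1109/1250 ≈ 0.887200
step 4 [2y] swap r/2=383/9105: DF=(1 − 383/9105·(0.975700+0.932300+0.887200))/(1+383/9105) = 2117/2500 ≈ 0.846800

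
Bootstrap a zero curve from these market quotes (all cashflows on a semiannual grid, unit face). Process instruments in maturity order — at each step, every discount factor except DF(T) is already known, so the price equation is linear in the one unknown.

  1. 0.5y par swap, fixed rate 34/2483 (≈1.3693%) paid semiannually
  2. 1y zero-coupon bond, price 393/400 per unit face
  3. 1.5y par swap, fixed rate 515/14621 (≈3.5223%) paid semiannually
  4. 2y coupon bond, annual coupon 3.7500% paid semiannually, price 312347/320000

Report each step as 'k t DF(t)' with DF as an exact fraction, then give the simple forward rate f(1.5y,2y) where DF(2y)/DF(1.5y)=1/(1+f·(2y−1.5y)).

1 1/2 2483/2500
2 1 393/400
3 3/2 1897/2000
4 2 9043/10000
f(1.5y,2y) = ((1897/2000)/(9043/10000) − 1)/(1/2) = 884/9043 ≈ 9.7755%

step 1 [0.5y] swap r/2=17/2483: DF=(1 − 17/2483·(0))/(1+17/2483) = 2483/2500 ≈ 0.993200
step 2 [1y] zero: DF = P = 393/400 ≈ 0.982500
step 3 [1.5y] swap r/2=515/29242: DF=(1 − 515/29242·(0.993200+0.982500))/(1+515/29242) = 1897/2000 ≈ 0.948500
step 4 [2y] bond c/2=3/160: DF=(312347/320000 − 3/160·(0.993200+0.982500+0.948500))/(1+3/160) = 9043/10000 ≈ 0.904300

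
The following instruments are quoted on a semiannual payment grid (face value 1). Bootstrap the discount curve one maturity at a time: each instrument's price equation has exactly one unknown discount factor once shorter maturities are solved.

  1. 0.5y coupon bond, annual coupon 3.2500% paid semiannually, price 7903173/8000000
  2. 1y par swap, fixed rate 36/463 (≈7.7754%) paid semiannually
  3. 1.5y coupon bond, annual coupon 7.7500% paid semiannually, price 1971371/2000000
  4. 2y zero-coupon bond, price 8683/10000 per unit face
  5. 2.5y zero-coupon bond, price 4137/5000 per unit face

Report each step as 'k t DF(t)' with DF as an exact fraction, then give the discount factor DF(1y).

step 1 [0.5y] bond c/2=13/800: DF=(7903173/8000000 − 13/800·(0))/(1+13/800) = 9721/10000 ≈ 0.972100
step 2 [1y] swap r/2=18/463: DF=(1 − 18/463·(0.972100))/(1+18/463) = 4631/5000 ≈ 0.926200
step 3 [1.5y] bond c/2=31/800: DF=(1971371/2000000 − 31/800·(0.972100+0.926200))/(1+31/800) = 8781/10000 ≈ 0.878100
step 4 [2y] zero: DF = P = 8683/10000 ≈ 0.868300
step 5 [2.5y] zero: DF = P = 4137/5000 ≈ 0.827400

1 1/2 9721/10000
2 1 4631/5000
3 3/2 8781/10000
4 2 8683/10000
5 5/2 4137/5000
DF(1y) = 4631/5000 ≈ 0.926200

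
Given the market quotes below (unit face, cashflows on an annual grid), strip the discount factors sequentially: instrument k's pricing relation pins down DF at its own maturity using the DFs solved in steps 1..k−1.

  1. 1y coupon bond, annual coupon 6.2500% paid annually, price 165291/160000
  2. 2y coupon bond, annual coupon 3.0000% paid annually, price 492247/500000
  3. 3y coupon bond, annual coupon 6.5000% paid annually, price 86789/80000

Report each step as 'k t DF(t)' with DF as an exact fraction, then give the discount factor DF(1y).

1 1 9723/10000
2 2 371/400
3 3 9027/10000
DF(1y) = 9723/10000 ≈ 0.972300

step 1 [1y] bond c/1=1/16: DF=(165291/160000 − 1/16·(0))/(1+1/16) = 9723/10000 ≈ 0.972300
step 2 [2y] bond c/1=3/100: DF=(492247/500000 − 3/100·(0.972300))/(1+3/100) = 371/400 ≈ 0.927500
step 3 [3y] bond c/1=13/200: DF=(86789/80000 − 13/200·(0.972300+0.927500))/(1+13/200) = 9027/10000 ≈ 0.902700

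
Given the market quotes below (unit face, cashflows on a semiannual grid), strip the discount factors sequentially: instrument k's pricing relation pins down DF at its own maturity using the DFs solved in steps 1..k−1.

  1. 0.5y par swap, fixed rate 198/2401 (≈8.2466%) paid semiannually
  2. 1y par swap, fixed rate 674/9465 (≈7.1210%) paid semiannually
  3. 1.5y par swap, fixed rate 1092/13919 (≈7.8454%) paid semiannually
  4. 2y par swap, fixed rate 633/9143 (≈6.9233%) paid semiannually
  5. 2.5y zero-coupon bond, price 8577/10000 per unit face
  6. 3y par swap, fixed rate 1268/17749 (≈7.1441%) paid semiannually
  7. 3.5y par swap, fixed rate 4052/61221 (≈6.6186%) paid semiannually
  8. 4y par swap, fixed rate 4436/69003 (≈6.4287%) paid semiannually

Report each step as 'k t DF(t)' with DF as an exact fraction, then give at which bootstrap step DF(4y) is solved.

step 1 [0.5y] swap r/2=99/2401: DF=(1 − 99/2401·(0))/(1+99/2401) = 2401/2500 ≈ 0.960400
step 2 [1y] swap r/2=337/9465: DF=(1 − 337/9465·(0.960400))/(1+337/9465) = 4663/5000 ≈ 0.932600
step 3 [1.5y] swap r/2=546/13919: DF=(1 − 546/13919·(0.960400+0.932600))/(1+546/13919) = 2227/2500 ≈ 0.890800
step 4 [2y] swap r/2=633/18286: DF=(1 − 633/18286·(0.960400+0.932600+0.890800))/(1+633/18286) = 4367/5000 ≈ 0.873400
step 5 [2.5y] zero: DF = P = 8577/10000 ≈ 0.857700
step 6 [3y] swap r/2=634/17749: DF=(1 − 634/17749·(0.960400+0.932600+0.890800+0.873400+0.857700))/(1+634/17749) = 4049/5000 ≈ 0.809800
step 7 [3.5y] swap r/2=2026/61221: DF=(1 − 2026/61221·(0.960400+0.932600+0.890800+0.873400+0.857700+0.809800))/(1+2026/61221) = 3987/5000 ≈ 0.797400
step 8 [4y] swap r/2=2218/69003: DF=(1 − 2218/69003·(0.960400+0.932600+0.890800+0.873400+0.857700+0.809800+0.797400))/(1+2218/69003) = 3891/5000 ≈ 0.778200

1 1/2 2401/2500
2 1 4663/5000
3 3/2 2227/2500
4 2 4367/5000
5 5/2 8577/10000
6 3 4049/5000
7 7/2 3987/5000
8 4 3891/5000
DF(4y) is solved at step 8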